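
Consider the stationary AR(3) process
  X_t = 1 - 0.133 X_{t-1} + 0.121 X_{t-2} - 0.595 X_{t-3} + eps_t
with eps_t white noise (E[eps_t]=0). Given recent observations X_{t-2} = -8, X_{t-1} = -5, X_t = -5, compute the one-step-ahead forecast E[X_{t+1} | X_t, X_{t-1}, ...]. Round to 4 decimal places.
E[X_{t+1} \mid \mathcal F_t] = 5.8200

For an AR(p) model X_t = c + sum_i phi_i X_{t-i} + eps_t, the
one-step-ahead conditional mean is
  E[X_{t+1} | X_t, ...] = c + sum_i phi_i X_{t+1-i}.
Substitute known values:
  E[X_{t+1} | ...] = 1 + (-0.133) * (-5) + (0.121) * (-5) + (-0.595) * (-8)
                   = 5.8200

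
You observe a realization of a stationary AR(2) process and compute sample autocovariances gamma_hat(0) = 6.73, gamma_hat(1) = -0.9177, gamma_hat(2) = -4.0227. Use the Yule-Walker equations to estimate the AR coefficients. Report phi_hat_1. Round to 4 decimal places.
\hat\phi_{1} = -0.2220

The Yule-Walker equations for an AR(p) process read, in matrix form,
  Gamma_p phi = r_p,   with   (Gamma_p)_{ij} = gamma(|i - j|),
                       (r_p)_i = gamma(i),   i,j = 1..p.
Substitute the sample gammas (Toeplitz matrix and right-hand side of size 2):
  Gamma_p = [[6.73, -0.9177], [-0.9177, 6.73]]
  r_p     = [-0.9177, -4.0227]
Written out:
  6.73 phi_1 - 0.9177 phi_2 = -0.9177
  -0.9177 phi_1 + 6.73 phi_2 = -4.0227
Solve by Cramer's rule:
  det = gamma(0)^2 - gamma(1)^2 = (6.73)^2 - (-0.9177)^2 = 45.2929 - 0.84217329 = 44.45072671
  phi_hat_1 = [gamma(1) gamma(0) - gamma(1) gamma(2)] / det = [(-0.9177)(6.73) - (-0.9177)(-4.0227)] / 44.45072671 = -9.86775279 / 44.45072671 = -0.222
  phi_hat_2 = [gamma(0) gamma(2) - gamma(1)^2] / det = [(6.73)(-4.0227) - (-0.9177)^2] / 44.45072671 = -27.91494429 / 44.45072671 = -0.628
So phi_hat = [-0.2220, -0.6280].
Therefore phi_hat_1 = -0.2220.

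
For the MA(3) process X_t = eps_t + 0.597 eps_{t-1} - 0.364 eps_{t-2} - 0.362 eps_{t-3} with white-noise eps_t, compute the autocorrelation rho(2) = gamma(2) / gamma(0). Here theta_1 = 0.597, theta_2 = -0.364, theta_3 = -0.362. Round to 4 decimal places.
\rho(2) = -0.3581

For an MA(q) process with theta_0 = 1, the autocovariance is
  gamma(k) = sigma^2 * sum_{i=0..q-k} theta_i * theta_{i+k},
and rho(k) = gamma(k) / gamma(0). Sigma^2 cancels.
  numerator   = (1)*(-0.364) + (0.597)*(-0.362) = -0.580114.
  denominator = (1)^2 + (0.597)^2 + (-0.364)^2 + (-0.362)^2 = 1.619949.
  rho(2) = -0.580114 / 1.619949 = -0.3581.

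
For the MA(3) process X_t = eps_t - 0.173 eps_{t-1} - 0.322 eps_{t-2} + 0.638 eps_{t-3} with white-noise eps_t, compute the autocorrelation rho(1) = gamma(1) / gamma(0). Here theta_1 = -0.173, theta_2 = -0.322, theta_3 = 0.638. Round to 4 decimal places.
\rho(1) = -0.2095

For an MA(q) process with theta_0 = 1, the autocovariance is
  gamma(k) = sigma^2 * sum_{i=0..q-k} theta_i * theta_{i+k},
and rho(k) = gamma(k) / gamma(0). Sigma^2 cancels.
  numerator   = (1)*(-0.173) + (-0.173)*(-0.322) + (-0.322)*(0.638) = -0.32273.
  denominator = (1)^2 + (-0.173)^2 + (-0.322)^2 + (0.638)^2 = 1.540657.
  rho(1) = -0.32273 / 1.540657 = -0.2095.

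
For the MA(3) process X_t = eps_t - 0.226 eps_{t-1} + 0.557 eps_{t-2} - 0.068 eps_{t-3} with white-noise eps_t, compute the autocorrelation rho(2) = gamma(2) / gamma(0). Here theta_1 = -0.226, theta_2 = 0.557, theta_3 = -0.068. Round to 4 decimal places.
\rho(2) = 0.4190

For an MA(q) process with theta_0 = 1, the autocovariance is
  gamma(k) = sigma^2 * sum_{i=0..q-k} theta_i * theta_{i+k},
and rho(k) = gamma(k) / gamma(0). Sigma^2 cancels.
  numerator   = (1)*(0.557) + (-0.226)*(-0.068) = 0.572368.
  denominator = (1)^2 + (-0.226)^2 + (0.557)^2 + (-0.068)^2 = 1.365949.
  rho(2) = 0.572368 / 1.365949 = 0.4190.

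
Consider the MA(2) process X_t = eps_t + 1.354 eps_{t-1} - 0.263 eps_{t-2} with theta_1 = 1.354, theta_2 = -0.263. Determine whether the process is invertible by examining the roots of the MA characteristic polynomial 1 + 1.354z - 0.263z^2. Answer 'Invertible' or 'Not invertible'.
\text{Not invertible}

The MA(q) characteristic polynomial is P(z) = 1 + 1.354z - 0.263z^2.
Invertibility requires all roots to lie outside the unit circle, i.e. |z| > 1 for every root.
Set 1 + (1.354) z + (-0.263) z^2 = 0, i.e. a z^2 + b z + c = 0 with a = -0.263, b = 1.354, c = 1.
Discriminant D = b^2 - 4ac = (1.354)^2 - 4*(-0.263)*1 = 1.833316 - (-1.052) = 2.885316.
D >= 0, so the roots are real: z = (-b +/- sqrt(D)) / (2a) = (-1.354 +/- 1.698622) / (-0.526).
  z_1 = (-1.354 + 1.698622) / (-0.526) = -0.6552,   |z_1| = 0.6552.
  z_2 = (-1.354 - 1.698622) / (-0.526) = 5.8035,   |z_2| = 5.8035.
Moduli of all roots: 0.6552, 5.8035.
All moduli strictly greater than 1? No.
Verdict: Not invertible.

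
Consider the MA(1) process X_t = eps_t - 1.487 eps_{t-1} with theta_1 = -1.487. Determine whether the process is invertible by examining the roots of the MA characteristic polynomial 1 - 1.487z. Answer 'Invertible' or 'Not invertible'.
\text{Not invertible}

The MA(q) characteristic polynomial is P(z) = 1 - 1.487z.
Invertibility requires all roots to lie outside the unit circle, i.e. |z| > 1 for every root.
This is linear in z: 1 + (-1.487) z = 0  =>  z = -1/(-1.487) = 0.672495,  |z| = 0.672495.
Moduli of all roots: 0.6725.
All moduli strictly greater than 1? No.
Verdict: Not invertible.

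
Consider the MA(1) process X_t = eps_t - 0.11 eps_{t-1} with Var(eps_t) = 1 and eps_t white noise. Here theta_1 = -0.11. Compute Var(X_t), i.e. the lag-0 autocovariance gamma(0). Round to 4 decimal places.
\gamma(0) = 1.0121

For an MA(q) process X_t = eps_t + sum_i theta_i eps_{t-i} with
Var(eps_t) = sigma^2, the variance is
  gamma(0) = sigma^2 * (1 + sum_i theta_i^2).
  sum_i theta_i^2 = (-0.11)^2 = 0.0121.
  gamma(0) = 1 * (1 + 0.0121) = 1 * 1.0121 = 1.0121.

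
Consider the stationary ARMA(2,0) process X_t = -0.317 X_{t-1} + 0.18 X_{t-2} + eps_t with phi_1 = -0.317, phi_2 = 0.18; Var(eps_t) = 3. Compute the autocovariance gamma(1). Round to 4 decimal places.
\gamma(1) = -1.4092

Multiply the model equation by X_{t-k} and take expectations. With theta_0 = psi_0 = 1 and psi_j the MA(infinity) weights, this gives
  gamma(k) - sum_i phi_i gamma(k-i) = c_k,
  c_k = sigma^2 * sum_{j=k..q} theta_j psi_{j-k}   (c_k = 0 for k > q),
using gamma(-m) = gamma(m).
Pure AR (q = 0): c_0 = sigma^2 = 3, c_k = 0 for k >= 1.
Equations for k = 0, 1, 2 (AR order 2, c_2 = 0):
  (E0) gamma(0) = phi_1 gamma(1) + phi_2 gamma(2) + c_0
  (E1) gamma(1) = phi_1 gamma(0) + phi_2 gamma(1) + c_1
  (E2) gamma(2) = phi_1 gamma(1) + phi_2 gamma(0)
From (E1): gamma(1) = A gamma(0) + B with
  A = phi_1 / (1 - phi_2) = -0.317 / 0.82 = -0.386585,   B = c_1 / (1 - phi_2) = 0 / 0.82 = 0.
Insert (E2) into (E0): gamma(0) (1 - phi_2^2) = phi_1 (1 + phi_2) gamma(1) + c_0.
  phi_1 (1 + phi_2) = (-0.317)(1.18) = -0.37406,   1 - phi_2^2 = 0.9676.
Replace gamma(1) by A gamma(0) + B and collect gamma(0):
  gamma(0) [0.9676 - (-0.37406)(-0.386585)] = c_0 = 3
  gamma(0) * 0.822994 = 3
  gamma(0) = 3 / 0.822994 = 3.645228.
  gamma(1) = A gamma(0) = (-0.386585)(3.645228) = -1.409192.
Therefore gamma(1) = -1.4092 (to 4 decimal places).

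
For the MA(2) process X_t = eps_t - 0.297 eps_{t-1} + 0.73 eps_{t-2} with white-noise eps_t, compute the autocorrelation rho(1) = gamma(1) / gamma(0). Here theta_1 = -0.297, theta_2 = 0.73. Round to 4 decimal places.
\rho(1) = -0.3169

For an MA(q) process with theta_0 = 1, the autocovariance is
  gamma(k) = sigma^2 * sum_{i=0..q-k} theta_i * theta_{i+k},
and rho(k) = gamma(k) / gamma(0). Sigma^2 cancels.
  numerator   = (1)*(-0.297) + (-0.297)*(0.73) = -0.51381.
  denominator = (1)^2 + (-0.297)^2 + (0.73)^2 = 1.621109.
  rho(1) = -0.51381 / 1.621109 = -0.3169.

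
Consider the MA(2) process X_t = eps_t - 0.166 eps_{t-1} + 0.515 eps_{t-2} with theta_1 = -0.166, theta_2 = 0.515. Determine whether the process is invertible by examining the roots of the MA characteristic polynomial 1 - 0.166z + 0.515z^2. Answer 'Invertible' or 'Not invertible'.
\text{Invertible}

The MA(q) characteristic polynomial is P(z) = 1 - 0.166z + 0.515z^2.
Invertibility requires all roots to lie outside the unit circle, i.e. |z| > 1 for every root.
Set 1 + (-0.166) z + (0.515) z^2 = 0, i.e. a z^2 + b z + c = 0 with a = 0.515, b = -0.166, c = 1.
Discriminant D = b^2 - 4ac = (-0.166)^2 - 4*(0.515)*1 = 0.027556 - (2.06) = -2.032444.
D < 0, so the roots are the complex-conjugate pair z = (-b +/- i sqrt(-D)) / (2a) = 0.1612 +/- 1.3841i.
For a conjugate pair |z|^2 = z * conj(z) = (product of roots) = c/a = 1/(0.515) = 1.941748, so |z| = sqrt(1.941748) = 1.3935 for both roots.
Moduli of all roots: 1.3935, 1.3935.
All moduli strictly greater than 1? Yes.
Verdict: Invertible.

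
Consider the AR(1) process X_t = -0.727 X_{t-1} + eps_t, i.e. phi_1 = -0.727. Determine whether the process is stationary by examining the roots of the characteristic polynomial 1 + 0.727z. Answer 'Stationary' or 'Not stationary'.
\text{Stationary}

The AR(p) characteristic polynomial is P(z) = 1 + 0.727z.
Stationarity requires all roots to lie outside the unit circle, i.e. |z| > 1 for every root.
This is linear in z: 1 + (0.727) z = 0  =>  z = -1/(0.727) = -1.375516,  |z| = 1.375516.
Moduli of all roots: 1.3755.
All moduli strictly greater than 1? Yes.
Verdict: Stationary.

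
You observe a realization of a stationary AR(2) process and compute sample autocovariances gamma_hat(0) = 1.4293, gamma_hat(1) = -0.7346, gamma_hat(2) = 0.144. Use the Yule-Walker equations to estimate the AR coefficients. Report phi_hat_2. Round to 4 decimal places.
\hat\phi_{2} = -0.2221

The Yule-Walker equations for an AR(p) process read, in matrix form,
  Gamma_p phi = r_p,   with   (Gamma_p)_{ij} = gamma(|i - j|),
                       (r_p)_i = gamma(i),   i,j = 1..p.
Substitute the sample gammas (Toeplitz matrix and right-hand side of size 2):
  Gamma_p = [[1.4293, -0.7346], [-0.7346, 1.4293]]
  r_p     = [-0.7346, 0.144]
Written out:
  1.4293 phi_1 - 0.7346 phi_2 = -0.7346
  -0.7346 phi_1 + 1.4293 phi_2 = 0.144
Solve by Cramer's rule:
  det = gamma(0)^2 - gamma(1)^2 = (1.4293)^2 - (-0.7346)^2 = 2.04289849 - 0.53963716 = 1.50326133
  phi_hat_1 = [gamma(1) gamma(0) - gamma(1) gamma(2)] / det = [(-0.7346)(1.4293) - (-0.7346)(0.144)] / 1.50326133 = -0.94418138 / 1.50326133 = -0.6281
  phi_hat_2 = [gamma(0) gamma(2) - gamma(1)^2] / det = [(1.4293)(0.144) - (-0.7346)^2] / 1.50326133 = -0.33381796 / 1.50326133 = -0.2221
So phi_hat = [-0.6281, -0.2221].
Therefore phi_hat_2 = -0.2221.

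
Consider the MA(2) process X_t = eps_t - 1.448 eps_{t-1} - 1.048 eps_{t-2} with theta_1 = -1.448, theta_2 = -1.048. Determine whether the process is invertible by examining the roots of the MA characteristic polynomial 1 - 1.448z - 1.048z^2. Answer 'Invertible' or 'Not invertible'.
\text{Not invertible}

The MA(q) characteristic polynomial is P(z) = 1 - 1.448z - 1.048z^2.
Invertibility requires all roots to lie outside the unit circle, i.e. |z| > 1 for every root.
Set 1 + (-1.448) z + (-1.048) z^2 = 0, i.e. a z^2 + b z + c = 0 with a = -1.048, b = -1.448, c = 1.
Discriminant D = b^2 - 4ac = (-1.448)^2 - 4*(-1.048)*1 = 2.096704 - (-4.192) = 6.288704.
D >= 0, so the roots are real: z = (-b +/- sqrt(D)) / (2a) = (1.448 +/- 2.507729) / (-2.096).
  z_1 = (1.448 + 2.507729) / (-2.096) = -1.8873,   |z_1| = 1.8873.
  z_2 = (1.448 - 2.507729) / (-2.096) = 0.5056,   |z_2| = 0.5056.
Moduli of all roots: 1.8873, 0.5056.
All moduli strictly greater than 1? No.
Verdict: Not invertible.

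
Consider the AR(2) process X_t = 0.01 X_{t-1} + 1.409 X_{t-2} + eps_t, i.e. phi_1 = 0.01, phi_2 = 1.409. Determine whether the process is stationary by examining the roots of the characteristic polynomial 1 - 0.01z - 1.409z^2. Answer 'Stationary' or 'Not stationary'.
\text{Not stationary}

The AR(p) characteristic polynomial is P(z) = 1 - 0.01z - 1.409z^2.
Stationarity requires all roots to lie outside the unit circle, i.e. |z| > 1 for every root.
Set 1 + (-0.01) z + (-1.409) z^2 = 0, i.e. a z^2 + b z + c = 0 with a = -1.409, b = -0.01, c = 1.
Discriminant D = b^2 - 4ac = (-0.01)^2 - 4*(-1.409)*1 = 0.0001 - (-5.636) = 5.6361.
D >= 0, so the roots are real: z = (-b +/- sqrt(D)) / (2a) = (0.01 +/- 2.374047) / (-2.818).
  z_1 = (0.01 + 2.374047) / (-2.818) = -0.846,   |z_1| = 0.846.
  z_2 = (0.01 - 2.374047) / (-2.818) = 0.8389,   |z_2| = 0.8389.
Moduli of all roots: 0.8460, 0.8389.
All moduli strictly greater than 1? No.
Verdict: Not stationary.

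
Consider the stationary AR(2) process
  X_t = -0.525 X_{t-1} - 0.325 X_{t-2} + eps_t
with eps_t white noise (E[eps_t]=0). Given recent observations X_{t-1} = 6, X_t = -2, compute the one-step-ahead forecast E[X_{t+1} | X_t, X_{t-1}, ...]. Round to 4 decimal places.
E[X_{t+1} \mid \mathcal F_t] = -0.9000

For an AR(p) model X_t = c + sum_i phi_i X_{t-i} + eps_t, the
one-step-ahead conditional mean is
  E[X_{t+1} | X_t, ...] = c + sum_i phi_i X_{t+1-i}.
Substitute known values:
  E[X_{t+1} | ...] = (-0.525) * (-2) + (-0.325) * (6)
                   = -0.9000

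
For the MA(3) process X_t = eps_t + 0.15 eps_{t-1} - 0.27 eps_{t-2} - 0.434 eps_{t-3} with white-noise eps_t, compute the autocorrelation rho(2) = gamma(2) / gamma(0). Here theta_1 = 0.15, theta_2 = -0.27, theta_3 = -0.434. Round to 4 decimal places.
\rho(2) = -0.2610

For an MA(q) process with theta_0 = 1, the autocovariance is
  gamma(k) = sigma^2 * sum_{i=0..q-k} theta_i * theta_{i+k},
and rho(k) = gamma(k) / gamma(0). Sigma^2 cancels.
  numerator   = (1)*(-0.27) + (0.15)*(-0.434) = -0.3351.
  denominator = (1)^2 + (0.15)^2 + (-0.27)^2 + (-0.434)^2 = 1.283756.
  rho(2) = -0.3351 / 1.283756 = -0.2610.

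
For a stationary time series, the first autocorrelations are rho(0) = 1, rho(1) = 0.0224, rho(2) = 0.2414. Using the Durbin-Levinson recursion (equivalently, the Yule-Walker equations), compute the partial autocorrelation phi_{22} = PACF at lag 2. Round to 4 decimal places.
\phi_{22} = 0.2410

The PACF at lag k is phi_{kk}, the last component of the solution
to the Yule-Walker system G_k phi = r_k where
  (G_k)_{ij} = rho(|i - j|), (r_k)_i = rho(i), i,j = 1..k.
Equivalently, Durbin-Levinson gives phi_{kk} iteratively:
  phi_{11} = rho(1)
  phi_{kk} = [rho(k) - sum_{j=1..k-1} phi_{k-1,j} rho(k-j)]
            / [1 - sum_{j=1..k-1} phi_{k-1,j} rho(j)],
  phi_{k,j} = phi_{k-1,j} - phi_{kk} phi_{k-1,k-j},  j = 1..k-1.
Step k = 1:
  phi_11 = rho(1) = 0.0224.
Step k = 2:
  phi_22 = [rho(2) - phi_11 rho(1)] / [1 - phi_11 rho(1)] = [0.2414 - (0.0224)(0.0224)] / [1 - (0.0224)(0.0224)]
         = 0.24089824 / 0.99949824 = 0.241.
Therefore phi_{22} = 0.2410.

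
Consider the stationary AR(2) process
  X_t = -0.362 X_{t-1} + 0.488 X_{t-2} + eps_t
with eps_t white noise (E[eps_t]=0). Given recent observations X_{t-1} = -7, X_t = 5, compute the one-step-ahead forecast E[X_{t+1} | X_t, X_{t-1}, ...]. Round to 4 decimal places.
E[X_{t+1} \mid \mathcal F_t] = -5.2260

For an AR(p) model X_t = c + sum_i phi_i X_{t-i} + eps_t, the
one-step-ahead conditional mean is
  E[X_{t+1} | X_t, ...] = c + sum_i phi_i X_{t+1-i}.
Substitute known values:
  E[X_{t+1} | ...] = (-0.362) * (5) + (0.488) * (-7)
                   = -5.2260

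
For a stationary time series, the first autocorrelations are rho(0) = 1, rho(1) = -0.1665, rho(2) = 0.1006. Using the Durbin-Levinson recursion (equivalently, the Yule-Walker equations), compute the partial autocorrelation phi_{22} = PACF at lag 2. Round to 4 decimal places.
\phi_{22} = 0.0750

The PACF at lag k is phi_{kk}, the last component of the solution
to the Yule-Walker system G_k phi = r_k where
  (G_k)_{ij} = rho(|i - j|), (r_k)_i = rho(i), i,j = 1..k.
Equivalently, Durbin-Levinson gives phi_{kk} iteratively:
  phi_{11} = rho(1)
  phi_{kk} = [rho(k) - sum_{j=1..k-1} phi_{k-1,j} rho(k-j)]
            / [1 - sum_{j=1..k-1} phi_{k-1,j} rho(j)],
  phi_{k,j} = phi_{k-1,j} - phi_{kk} phi_{k-1,k-j},  j = 1..k-1.
Step k = 1:
  phi_11 = rho(1) = -0.1665.
Step k = 2:
  phi_22 = [rho(2) - phi_11 rho(1)] / [1 - phi_11 rho(1)] = [0.1006 - (-0.1665)(-0.1665)] / [1 - (-0.1665)(-0.1665)]
         = 0.07287775 / 0.97227775 = 0.075.
Therefore phi_{22} = 0.0750.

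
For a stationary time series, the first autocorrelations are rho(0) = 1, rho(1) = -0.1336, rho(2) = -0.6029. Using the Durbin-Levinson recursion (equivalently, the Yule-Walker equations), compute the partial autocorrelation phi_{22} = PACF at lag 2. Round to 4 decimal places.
\phi_{22} = -0.6320

The PACF at lag k is phi_{kk}, the last component of the solution
to the Yule-Walker system G_k phi = r_k where
  (G_k)_{ij} = rho(|i - j|), (r_k)_i = rho(i), i,j = 1..k.
Equivalently, Durbin-Levinson gives phi_{kk} iteratively:
  phi_{11} = rho(1)
  phi_{kk} = [rho(k) - sum_{j=1..k-1} phi_{k-1,j} rho(k-j)]
            / [1 - sum_{j=1..k-1} phi_{k-1,j} rho(j)],
  phi_{k,j} = phi_{k-1,j} - phi_{kk} phi_{k-1,k-j},  j = 1..k-1.
Step k = 1:
  phi_11 = rho(1) = -0.1336.
Step k = 2:
  phi_22 = [rho(2) - phi_11 rho(1)] / [1 - phi_11 rho(1)] = [-0.6029 - (-0.1336)(-0.1336)] / [1 - (-0.1336)(-0.1336)]
         = -0.62074896 / 0.98215104 = -0.632.
Therefore phi_{22} = -0.6320.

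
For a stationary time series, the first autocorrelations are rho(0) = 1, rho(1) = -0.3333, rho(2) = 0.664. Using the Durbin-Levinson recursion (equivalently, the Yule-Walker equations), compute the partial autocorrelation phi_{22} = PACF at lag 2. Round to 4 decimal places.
\phi_{22} = 0.6220

The PACF at lag k is phi_{kk}, the last component of the solution
to the Yule-Walker system G_k phi = r_k where
  (G_k)_{ij} = rho(|i - j|), (r_k)_i = rho(i), i,j = 1..k.
Equivalently, Durbin-Levinson gives phi_{kk} iteratively:
  phi_{11} = rho(1)
  phi_{kk} = [rho(k) - sum_{j=1..k-1} phi_{k-1,j} rho(k-j)]
            / [1 - sum_{j=1..k-1} phi_{k-1,j} rho(j)],
  phi_{k,j} = phi_{k-1,j} - phi_{kk} phi_{k-1,k-j},  j = 1..k-1.
Step k = 1:
  phi_11 = rho(1) = -0.3333.
Step k = 2:
  phi_22 = [rho(2) - phi_11 rho(1)] / [1 - phi_11 rho(1)] = [0.664 - (-0.3333)(-0.3333)] / [1 - (-0.3333)(-0.3333)]
         = 0.55291111 / 0.88891111 = 0.622.
Therefore phi_{22} = 0.6220.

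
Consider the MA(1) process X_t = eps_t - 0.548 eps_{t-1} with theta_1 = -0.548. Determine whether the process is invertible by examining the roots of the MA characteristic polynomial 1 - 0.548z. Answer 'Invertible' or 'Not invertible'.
\text{Invertible}

The MA(q) characteristic polynomial is P(z) = 1 - 0.548z.
Invertibility requires all roots to lie outside the unit circle, i.e. |z| > 1 for every root.
This is linear in z: 1 + (-0.548) z = 0  =>  z = -1/(-0.548) = 1.824818,  |z| = 1.824818.
Moduli of all roots: 1.8248.
All moduli strictly greater than 1? Yes.
Verdict: Invertible.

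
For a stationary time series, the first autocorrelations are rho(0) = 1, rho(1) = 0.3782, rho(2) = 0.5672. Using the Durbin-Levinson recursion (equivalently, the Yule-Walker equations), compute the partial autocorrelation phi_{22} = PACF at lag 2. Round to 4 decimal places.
\phi_{22} = 0.4950

The PACF at lag k is phi_{kk}, the last component of the solution
to the Yule-Walker system G_k phi = r_k where
  (G_k)_{ij} = rho(|i - j|), (r_k)_i = rho(i), i,j = 1..k.
Equivalently, Durbin-Levinson gives phi_{kk} iteratively:
  phi_{11} = rho(1)
  phi_{kk} = [rho(k) - sum_{j=1..k-1} phi_{k-1,j} rho(k-j)]
            / [1 - sum_{j=1..k-1} phi_{k-1,j} rho(j)],
  phi_{k,j} = phi_{k-1,j} - phi_{kk} phi_{k-1,k-j},  j = 1..k-1.
Step k = 1:
  phi_11 = rho(1) = 0.3782.
Step k = 2:
  phi_22 = [rho(2) - phi_11 rho(1)] / [1 - phi_11 rho(1)] = [0.5672 - (0.3782)(0.3782)] / [1 - (0.3782)(0.3782)]
         = 0.42416476 / 0.85696476 = 0.495.
Therefore phi_{22} = 0.4950.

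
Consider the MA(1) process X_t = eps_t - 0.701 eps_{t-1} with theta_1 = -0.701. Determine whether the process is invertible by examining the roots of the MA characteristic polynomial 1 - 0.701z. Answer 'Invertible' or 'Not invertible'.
\text{Invertible}

The MA(q) characteristic polynomial is P(z) = 1 - 0.701z.
Invertibility requires all roots to lie outside the unit circle, i.e. |z| > 1 for every root.
This is linear in z: 1 + (-0.701) z = 0  =>  z = -1/(-0.701) = 1.426534,  |z| = 1.426534.
Moduli of all roots: 1.4265.
All moduli strictly greater than 1? Yes.
Verdict: Invertible.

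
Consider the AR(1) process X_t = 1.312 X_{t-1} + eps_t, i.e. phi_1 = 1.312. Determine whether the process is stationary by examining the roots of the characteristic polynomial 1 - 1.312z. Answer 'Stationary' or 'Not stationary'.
\text{Not stationary}

The AR(p) characteristic polynomial is P(z) = 1 - 1.312z.
Stationarity requires all roots to lie outside the unit circle, i.e. |z| > 1 for every root.
This is linear in z: 1 + (-1.312) z = 0  =>  z = -1/(-1.312) = 0.762195,  |z| = 0.762195.
Moduli of all roots: 0.7622.
All moduli strictly greater than 1? No.
Verdict: Not stationary.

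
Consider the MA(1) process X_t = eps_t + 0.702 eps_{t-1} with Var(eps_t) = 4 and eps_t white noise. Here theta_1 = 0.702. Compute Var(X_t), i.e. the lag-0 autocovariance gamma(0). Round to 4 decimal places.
\gamma(0) = 5.9712

For an MA(q) process X_t = eps_t + sum_i theta_i eps_{t-i} with
Var(eps_t) = sigma^2, the variance is
  gamma(0) = sigma^2 * (1 + sum_i theta_i^2).
  sum_i theta_i^2 = (0.702)^2 = 0.492804.
  gamma(0) = 4 * (1 + 0.492804) = 4 * 1.492804 = 5.971216, which rounds to 5.9712.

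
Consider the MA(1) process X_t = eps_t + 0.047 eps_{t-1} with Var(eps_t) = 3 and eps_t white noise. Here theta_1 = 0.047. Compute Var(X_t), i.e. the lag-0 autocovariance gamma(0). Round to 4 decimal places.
\gamma(0) = 3.0066

For an MA(q) process X_t = eps_t + sum_i theta_i eps_{t-i} with
Var(eps_t) = sigma^2, the variance is
  gamma(0) = sigma^2 * (1 + sum_i theta_i^2).
  sum_i theta_i^2 = (0.047)^2 = 0.002209.
  gamma(0) = 3 * (1 + 0.002209) = 3 * 1.002209 = 3.006627, which rounds to 3.0066.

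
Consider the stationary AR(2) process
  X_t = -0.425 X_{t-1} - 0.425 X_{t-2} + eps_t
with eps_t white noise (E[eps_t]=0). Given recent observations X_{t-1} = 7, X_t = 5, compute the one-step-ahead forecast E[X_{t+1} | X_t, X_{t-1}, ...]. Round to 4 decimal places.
E[X_{t+1} \mid \mathcal F_t] = -5.1000

For an AR(p) model X_t = c + sum_i phi_i X_{t-i} + eps_t, the
one-step-ahead conditional mean is
  E[X_{t+1} | X_t, ...] = c + sum_i phi_i X_{t+1-i}.
Substitute known values:
  E[X_{t+1} | ...] = (-0.425) * (5) + (-0.425) * (7)
                   = -5.1000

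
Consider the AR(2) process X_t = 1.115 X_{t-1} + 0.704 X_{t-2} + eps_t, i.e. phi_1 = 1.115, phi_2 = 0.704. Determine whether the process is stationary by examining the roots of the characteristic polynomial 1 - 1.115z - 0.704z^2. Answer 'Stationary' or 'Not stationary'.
\text{Not stationary}

The AR(p) characteristic polynomial is P(z) = 1 - 1.115z - 0.704z^2.
Stationarity requires all roots to lie outside the unit circle, i.e. |z| > 1 for every root.
Set 1 + (-1.115) z + (-0.704) z^2 = 0, i.e. a z^2 + b z + c = 0 with a = -0.704, b = -1.115, c = 1.
Discriminant D = b^2 - 4ac = (-1.115)^2 - 4*(-0.704)*1 = 1.243225 - (-2.816) = 4.059225.
D >= 0, so the roots are real: z = (-b +/- sqrt(D)) / (2a) = (1.115 +/- 2.014752) / (-1.408).
  z_1 = (1.115 + 2.014752) / (-1.408) = -2.2228,   |z_1| = 2.2228.
  z_2 = (1.115 - 2.014752) / (-1.408) = 0.639,   |z_2| = 0.639.
Moduli of all roots: 2.2228, 0.6390.
All moduli strictly greater than 1? No.
Verdict: Not stationary.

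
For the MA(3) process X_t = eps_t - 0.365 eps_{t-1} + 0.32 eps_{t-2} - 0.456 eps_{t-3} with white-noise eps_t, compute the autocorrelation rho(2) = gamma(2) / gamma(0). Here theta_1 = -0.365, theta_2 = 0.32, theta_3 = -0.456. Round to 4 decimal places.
\rho(2) = 0.3370

For an MA(q) process with theta_0 = 1, the autocovariance is
  gamma(k) = sigma^2 * sum_{i=0..q-k} theta_i * theta_{i+k},
and rho(k) = gamma(k) / gamma(0). Sigma^2 cancels.
  numerator   = (1)*(0.32) + (-0.365)*(-0.456) = 0.48644.
  denominator = (1)^2 + (-0.365)^2 + (0.32)^2 + (-0.456)^2 = 1.443561.
  rho(2) = 0.48644 / 1.443561 = 0.3370.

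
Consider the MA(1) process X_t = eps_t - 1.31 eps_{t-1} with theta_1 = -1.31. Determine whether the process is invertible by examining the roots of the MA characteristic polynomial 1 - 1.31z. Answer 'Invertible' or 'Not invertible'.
\text{Not invertible}

The MA(q) characteristic polynomial is P(z) = 1 - 1.31z.
Invertibility requires all roots to lie outside the unit circle, i.e. |z| > 1 for every root.
This is linear in z: 1 + (-1.31) z = 0  =>  z = -1/(-1.31) = 0.763359,  |z| = 0.763359.
Moduli of all roots: 0.7634.
All moduli strictly greater than 1? No.
Verdict: Not invertible.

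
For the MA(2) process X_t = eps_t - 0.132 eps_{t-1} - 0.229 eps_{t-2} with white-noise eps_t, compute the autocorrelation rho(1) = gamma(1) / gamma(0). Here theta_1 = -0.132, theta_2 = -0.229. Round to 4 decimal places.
\rho(1) = -0.0951

For an MA(q) process with theta_0 = 1, the autocovariance is
  gamma(k) = sigma^2 * sum_{i=0..q-k} theta_i * theta_{i+k},
and rho(k) = gamma(k) / gamma(0). Sigma^2 cancels.
  numerator   = (1)*(-0.132) + (-0.132)*(-0.229) = -0.101772.
  denominator = (1)^2 + (-0.132)^2 + (-0.229)^2 = 1.069865.
  rho(1) = -0.101772 / 1.069865 = -0.0951.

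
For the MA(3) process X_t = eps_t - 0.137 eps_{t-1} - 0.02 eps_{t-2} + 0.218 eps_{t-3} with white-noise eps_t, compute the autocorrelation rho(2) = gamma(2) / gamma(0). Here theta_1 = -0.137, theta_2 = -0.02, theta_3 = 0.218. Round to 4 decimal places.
\rho(2) = -0.0467

For an MA(q) process with theta_0 = 1, the autocovariance is
  gamma(k) = sigma^2 * sum_{i=0..q-k} theta_i * theta_{i+k},
and rho(k) = gamma(k) / gamma(0). Sigma^2 cancels.
  numerator   = (1)*(-0.02) + (-0.137)*(0.218) = -0.049866.
  denominator = (1)^2 + (-0.137)^2 + (-0.02)^2 + (0.218)^2 = 1.066693.
  rho(2) = -0.049866 / 1.066693 = -0.0467.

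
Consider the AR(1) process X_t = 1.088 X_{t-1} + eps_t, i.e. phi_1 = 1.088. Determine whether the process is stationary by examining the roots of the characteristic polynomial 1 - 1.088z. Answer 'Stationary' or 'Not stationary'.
\text{Not stationary}

The AR(p) characteristic polynomial is P(z) = 1 - 1.088z.
Stationarity requires all roots to lie outside the unit circle, i.e. |z| > 1 for every root.
This is linear in z: 1 + (-1.088) z = 0  =>  z = -1/(-1.088) = 0.919118,  |z| = 0.919118.
Moduli of all roots: 0.9191.
All moduli strictly greater than 1? No.
Verdict: Not stationary.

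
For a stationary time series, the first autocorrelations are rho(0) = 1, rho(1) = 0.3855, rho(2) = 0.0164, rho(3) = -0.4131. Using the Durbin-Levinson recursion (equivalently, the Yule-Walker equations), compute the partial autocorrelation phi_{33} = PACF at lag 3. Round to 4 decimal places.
\phi_{33} = -0.4339

The PACF at lag k is phi_{kk}, the last component of the solution
to the Yule-Walker system G_k phi = r_k where
  (G_k)_{ij} = rho(|i - j|), (r_k)_i = rho(i), i,j = 1..k.
Equivalently, Durbin-Levinson gives phi_{kk} iteratively:
  phi_{11} = rho(1)
  phi_{kk} = [rho(k) - sum_{j=1..k-1} phi_{k-1,j} rho(k-j)]
            / [1 - sum_{j=1..k-1} phi_{k-1,j} rho(j)],
  phi_{k,j} = phi_{k-1,j} - phi_{kk} phi_{k-1,k-j},  j = 1..k-1.
Step k = 1:
  phi_11 = rho(1) = 0.3855.
Step k = 2:
  phi_22 = [rho(2) - phi_11 rho(1)] / [1 - phi_11 rho(1)] = [0.0164 - (0.3855)(0.3855)] / [1 - (0.3855)(0.3855)]
         = -0.13221025 / 0.85138975 = -0.155288.
  Update: phi_21 = phi_11 - phi_22 phi_11 = 0.3855 - (-0.155288)(0.3855) = 0.445363.
Step k = 3:
  phi_33 = [rho(3) - phi_21 rho(2) - phi_22 rho(1)] / [1 - phi_21 rho(1) - phi_22 rho(2)]
    numerator   = -0.4131 - (0.445363)(0.0164) - (-0.155288)(0.3855) = -0.3605406
    denominator = 1 - (0.445363)(0.3855) - (-0.155288)(0.0164) = 0.83085914
  phi_33 = -0.3605406 / 0.83085914 = -0.4339.
Therefore phi_{33} = -0.4339.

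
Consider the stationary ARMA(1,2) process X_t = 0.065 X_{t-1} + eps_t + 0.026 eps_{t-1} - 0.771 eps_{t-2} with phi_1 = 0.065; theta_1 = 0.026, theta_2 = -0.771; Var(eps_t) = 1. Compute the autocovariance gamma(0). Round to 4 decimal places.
\gamma(0) = 1.5961

Multiply the model equation by X_{t-k} and take expectations. With theta_0 = psi_0 = 1 and psi_j the MA(infinity) weights, this gives
  gamma(k) - sum_i phi_i gamma(k-i) = c_k,
  c_k = sigma^2 * sum_{j=k..q} theta_j psi_{j-k}   (c_k = 0 for k > q),
using gamma(-m) = gamma(m).
psi-weights needed (psi_j = theta_j + sum_i phi_i psi_{j-i}):
  psi_1 = theta_1 + phi_1 = 0.026 + (0.065) = 0.091
  psi_2 = theta_2 + phi_1 psi_1 = -0.771 + (0.065)(0.091) = -0.765085
Right-hand sides:
  c_0 = sigma^2 (1 + theta_1 psi_1 + theta_2 psi_2) = 1 * (1 + (0.026)(0.091) + (-0.771)(-0.765085)) = 1 * 1.592247 = 1.592247
  c_1 = sigma^2 (theta_1 + theta_2 psi_1) = 1 * (0.026 + (-0.771)(0.091)) = -0.044161
  c_2 = sigma^2 theta_2 = 1 * (-0.771) = -0.771
Equations for k = 0 and k = 1 (AR order 1):
  gamma(0) = phi_1 gamma(1) + c_0
  gamma(1) = phi_1 gamma(0) + c_1
Substituting the second into the first: gamma(0) (1 - phi_1^2) = c_0 + phi_1 c_1, so
  gamma(0) = (c_0 + phi_1 c_1) / (1 - phi_1^2) = (1.592247 + (0.065)(-0.044161)) / (1 - (0.065)^2) = 1.589376 / 0.995775 = 1.59612.
Therefore gamma(0) = 1.5961 (to 4 decimal places).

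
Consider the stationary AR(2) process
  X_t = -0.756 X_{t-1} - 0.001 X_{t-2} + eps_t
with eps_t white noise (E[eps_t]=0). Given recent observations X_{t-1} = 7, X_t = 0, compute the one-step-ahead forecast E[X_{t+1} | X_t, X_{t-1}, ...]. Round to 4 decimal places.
E[X_{t+1} \mid \mathcal F_t] = -0.0070

For an AR(p) model X_t = c + sum_i phi_i X_{t-i} + eps_t, the
one-step-ahead conditional mean is
  E[X_{t+1} | X_t, ...] = c + sum_i phi_i X_{t+1-i}.
Substitute known values:
  E[X_{t+1} | ...] = (-0.756) * (0) + (-0.001) * (7)
                   = -0.0070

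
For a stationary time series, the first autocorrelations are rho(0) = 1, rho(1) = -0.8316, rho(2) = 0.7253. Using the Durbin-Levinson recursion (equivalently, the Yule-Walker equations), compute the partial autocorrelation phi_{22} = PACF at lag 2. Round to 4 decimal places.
\phi_{22} = 0.1094

The PACF at lag k is phi_{kk}, the last component of the solution
to the Yule-Walker system G_k phi = r_k where
  (G_k)_{ij} = rho(|i - j|), (r_k)_i = rho(i), i,j = 1..k.
Equivalently, Durbin-Levinson gives phi_{kk} iteratively:
  phi_{11} = rho(1)
  phi_{kk} = [rho(k) - sum_{j=1..k-1} phi_{k-1,j} rho(k-j)]
            / [1 - sum_{j=1..k-1} phi_{k-1,j} rho(j)],
  phi_{k,j} = phi_{k-1,j} - phi_{kk} phi_{k-1,k-j},  j = 1..k-1.
Step k = 1:
  phi_11 = rho(1) = -0.8316.
Step k = 2:
  phi_22 = [rho(2) - phi_11 rho(1)] / [1 - phi_11 rho(1)] = [0.7253 - (-0.8316)(-0.8316)] / [1 - (-0.8316)(-0.8316)]
         = 0.03374144 / 0.30844144 = 0.1094.
Therefore phi_{22} = 0.1094.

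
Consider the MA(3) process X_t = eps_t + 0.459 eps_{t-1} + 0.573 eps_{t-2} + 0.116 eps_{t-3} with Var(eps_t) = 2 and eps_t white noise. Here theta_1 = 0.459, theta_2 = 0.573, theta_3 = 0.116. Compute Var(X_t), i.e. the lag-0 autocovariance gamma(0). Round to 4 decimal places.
\gamma(0) = 3.1049

For an MA(q) process X_t = eps_t + sum_i theta_i eps_{t-i} with
Var(eps_t) = sigma^2, the variance is
  gamma(0) = sigma^2 * (1 + sum_i theta_i^2).
  sum_i theta_i^2 = (0.459)^2 + (0.573)^2 + (0.116)^2 = 0.210681 + 0.328329 + 0.013456 = 0.552466.
  gamma(0) = 2 * (1 + 0.552466) = 2 * 1.552466 = 3.104932, which rounds to 3.1049.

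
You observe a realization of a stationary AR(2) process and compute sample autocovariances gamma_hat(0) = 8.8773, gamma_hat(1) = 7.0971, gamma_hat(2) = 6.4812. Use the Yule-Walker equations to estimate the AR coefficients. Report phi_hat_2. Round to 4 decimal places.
\hat\phi_{2} = 0.2520

The Yule-Walker equations for an AR(p) process read, in matrix form,
  Gamma_p phi = r_p,   with   (Gamma_p)_{ij} = gamma(|i - j|),
                       (r_p)_i = gamma(i),   i,j = 1..p.
Substitute the sample gammas (Toeplitz matrix and right-hand side of size 2):
  Gamma_p = [[8.8773, 7.0971], [7.0971, 8.8773]]
  r_p     = [7.0971, 6.4812]
Written out:
  8.8773 phi_1 + 7.0971 phi_2 = 7.0971
  7.0971 phi_1 + 8.8773 phi_2 = 6.4812
Solve by Cramer's rule:
  det = gamma(0)^2 - gamma(1)^2 = (8.8773)^2 - (7.0971)^2 = 78.80645529 - 50.36882841 = 28.43762688
  phi_hat_1 = [gamma(1) gamma(0) - gamma(1) gamma(2)] / det = [(7.0971)(8.8773) - (7.0971)(6.4812)] / 28.43762688 = 17.00536131 / 28.43762688 = 0.598
  phi_hat_2 = [gamma(0) gamma(2) - gamma(1)^2] / det = [(8.8773)(6.4812) - (7.0971)^2] / 28.43762688 = 7.16672835 / 28.43762688 = 0.252
So phi_hat = [0.5980, 0.2520].
Therefore phi_hat_2 = 0.2520.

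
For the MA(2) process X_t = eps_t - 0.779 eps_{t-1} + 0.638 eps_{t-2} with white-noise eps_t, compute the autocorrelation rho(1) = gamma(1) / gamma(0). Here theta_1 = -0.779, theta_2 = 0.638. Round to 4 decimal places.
\rho(1) = -0.6336

For an MA(q) process with theta_0 = 1, the autocovariance is
  gamma(k) = sigma^2 * sum_{i=0..q-k} theta_i * theta_{i+k},
and rho(k) = gamma(k) / gamma(0). Sigma^2 cancels.
  numerator   = (1)*(-0.779) + (-0.779)*(0.638) = -1.276002.
  denominator = (1)^2 + (-0.779)^2 + (0.638)^2 = 2.013885.
  rho(1) = -1.276002 / 2.013885 = -0.6336.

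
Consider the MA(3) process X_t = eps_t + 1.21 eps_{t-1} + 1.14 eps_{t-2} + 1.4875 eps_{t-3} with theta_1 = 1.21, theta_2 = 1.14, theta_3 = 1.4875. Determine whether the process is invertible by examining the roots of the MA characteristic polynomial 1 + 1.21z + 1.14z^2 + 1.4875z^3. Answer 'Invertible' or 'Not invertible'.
\text{Not invertible}

The MA(q) characteristic polynomial is P(z) = 1 + 1.21z + 1.14z^2 + 1.4875z^3.
Invertibility requires all roots to lie outside the unit circle, i.e. |z| > 1 for every root.
Degree 3: look for a simple real root z0 first, then factor out (1 - z/z0) and solve the remaining quadratic.
Testing z0 = -0.8: P(-0.8) = 1 + (1.21)(-0.8) + (1.14)(-0.8)^2 + (1.4875)(-0.8)^3
  = 1 + (-0.968) + (0.7296) + (-0.7616) = 0.  So z_0 = -0.8 is a root, |z_0| = 0.8.
Divide out the factor (1 + 1.25 z) = (1 - z/z0) (since 1/z0 = -1.25):
  P(z) = (1 + 1.25 z)(1 + (-0.04) z + (1.19) z^2)
  [check: z-coef -0.04 - (-1.25) = 1.21; z^2-coef 1.19 - (-1.25)(-0.04) = 1.14; z^3-coef -(-1.25)(1.19) = 1.4875.]
Remaining roots from the quadratic factor 1 + (-0.04) z + (1.19) z^2:
  Set 1 + (-0.04) z + (1.19) z^2 = 0, i.e. a z^2 + b z + c = 0 with a = 1.19, b = -0.04, c = 1.
  Discriminant D = b^2 - 4ac = (-0.04)^2 - 4*(1.19)*1 = 0.0016 - (4.76) = -4.7584.
  D < 0, so the roots are the complex-conjugate pair z = (-b +/- i sqrt(-D)) / (2a) = 0.0168 +/- 0.9165i.
  For a conjugate pair |z|^2 = z * conj(z) = (product of roots) = c/a = 1/(1.19) = 0.840336, so |z| = sqrt(0.840336) = 0.9167 for both roots.
Moduli of all roots: 0.8000, 0.9167, 0.9167.
All moduli strictly greater than 1? No.
Verdict: Not invertible.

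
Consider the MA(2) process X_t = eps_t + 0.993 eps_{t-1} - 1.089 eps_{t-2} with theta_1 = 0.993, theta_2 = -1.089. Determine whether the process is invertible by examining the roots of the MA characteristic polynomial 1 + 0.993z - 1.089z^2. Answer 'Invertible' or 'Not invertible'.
\text{Not invertible}

The MA(q) characteristic polynomial is P(z) = 1 + 0.993z - 1.089z^2.
Invertibility requires all roots to lie outside the unit circle, i.e. |z| > 1 for every root.
Set 1 + (0.993) z + (-1.089) z^2 = 0, i.e. a z^2 + b z + c = 0 with a = -1.089, b = 0.993, c = 1.
Discriminant D = b^2 - 4ac = (0.993)^2 - 4*(-1.089)*1 = 0.986049 - (-4.356) = 5.342049.
D >= 0, so the roots are real: z = (-b +/- sqrt(D)) / (2a) = (-0.993 +/- 2.311287) / (-2.178).
  z_1 = (-0.993 + 2.311287) / (-2.178) = -0.6053,   |z_1| = 0.6053.
  z_2 = (-0.993 - 2.311287) / (-2.178) = 1.5171,   |z_2| = 1.5171.
Moduli of all roots: 0.6053, 1.5171.
All moduli strictly greater than 1? No.
Verdict: Not invertible.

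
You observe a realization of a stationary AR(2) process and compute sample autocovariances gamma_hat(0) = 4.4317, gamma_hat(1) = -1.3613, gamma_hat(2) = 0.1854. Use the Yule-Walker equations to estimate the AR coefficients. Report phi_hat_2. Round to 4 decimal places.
\hat\phi_{2} = -0.0580

The Yule-Walker equations for an AR(p) process read, in matrix form,
  Gamma_p phi = r_p,   with   (Gamma_p)_{ij} = gamma(|i - j|),
                       (r_p)_i = gamma(i),   i,j = 1..p.
Substitute the sample gammas (Toeplitz matrix and right-hand side of size 2):
  Gamma_p = [[4.4317, -1.3613], [-1.3613, 4.4317]]
  r_p     = [-1.3613, 0.1854]
Written out:
  4.4317 phi_1 - 1.3613 phi_2 = -1.3613
  -1.3613 phi_1 + 4.4317 phi_2 = 0.1854
Solve by Cramer's rule:
  det = gamma(0)^2 - gamma(1)^2 = (4.4317)^2 - (-1.3613)^2 = 19.63996489 - 1.85313769 = 17.7868272
  phi_hat_1 = [gamma(1) gamma(0) - gamma(1) gamma(2)] / det = [(-1.3613)(4.4317) - (-1.3613)(0.1854)] / 17.7868272 = -5.78048819 / 17.7868272 = -0.325
  phi_hat_2 = [gamma(0) gamma(2) - gamma(1)^2] / det = [(4.4317)(0.1854) - (-1.3613)^2] / 17.7868272 = -1.03150051 / 17.7868272 = -0.058
So phi_hat = [-0.3250, -0.0580].
Therefore phi_hat_2 = -0.0580.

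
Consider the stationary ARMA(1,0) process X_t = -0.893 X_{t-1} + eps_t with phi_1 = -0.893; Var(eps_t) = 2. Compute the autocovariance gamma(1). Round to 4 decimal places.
\gamma(1) = -8.8175

Multiply the model equation by X_{t-k} and take expectations. With theta_0 = psi_0 = 1 and psi_j the MA(infinity) weights, this gives
  gamma(k) - sum_i phi_i gamma(k-i) = c_k,
  c_k = sigma^2 * sum_{j=k..q} theta_j psi_{j-k}   (c_k = 0 for k > q),
using gamma(-m) = gamma(m).
Pure AR (q = 0): c_0 = sigma^2 = 2, c_k = 0 for k >= 1.
Equations for k = 0 and k = 1 (AR order 1):
  gamma(0) = phi_1 gamma(1) + c_0
  gamma(1) = phi_1 gamma(0) + c_1
Substituting the second into the first: gamma(0) (1 - phi_1^2) = c_0 + phi_1 c_1, so
  gamma(0) = c_0 / (1 - phi_1^2) = 2 / (1 - (-0.893)^2) = 2 / 0.202551 = 9.874056.
  gamma(1) = phi_1 gamma(0) = (-0.893)(9.874056) = -8.817532.
Therefore gamma(1) = -8.8175 (to 4 decimal places).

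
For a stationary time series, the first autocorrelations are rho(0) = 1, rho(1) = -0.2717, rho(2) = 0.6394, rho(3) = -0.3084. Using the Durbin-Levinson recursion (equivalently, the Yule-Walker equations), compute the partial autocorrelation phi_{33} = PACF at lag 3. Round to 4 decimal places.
\phi_{33} = -0.1289

The PACF at lag k is phi_{kk}, the last component of the solution
to the Yule-Walker system G_k phi = r_k where
  (G_k)_{ij} = rho(|i - j|), (r_k)_i = rho(i), i,j = 1..k.
Equivalently, Durbin-Levinson gives phi_{kk} iteratively:
  phi_{11} = rho(1)
  phi_{kk} = [rho(k) - sum_{j=1..k-1} phi_{k-1,j} rho(k-j)]
            / [1 - sum_{j=1..k-1} phi_{k-1,j} rho(j)],
  phi_{k,j} = phi_{k-1,j} - phi_{kk} phi_{k-1,k-j},  j = 1..k-1.
Step k = 1:
  phi_11 = rho(1) = -0.2717.
Step k = 2:
  phi_22 = [rho(2) - phi_11 rho(1)] / [1 - phi_11 rho(1)] = [0.6394 - (-0.2717)(-0.2717)] / [1 - (-0.2717)(-0.2717)]
         = 0.56557911 / 0.92617911 = 0.610658.
  Update: phi_21 = phi_11 - phi_22 phi_11 = -0.2717 - (0.610658)(-0.2717) = -0.105784.
Step k = 3:
  phi_33 = [rho(3) - phi_21 rho(2) - phi_22 rho(1)] / [1 - phi_21 rho(1) - phi_22 rho(2)]
    numerator   = -0.3084 - (-0.105784)(0.6394) - (0.610658)(-0.2717) = -0.07484575
    denominator = 1 - (-0.105784)(-0.2717) - (0.610658)(0.6394) = 0.58080344
  phi_33 = -0.07484575 / 0.58080344 = -0.1289.
Therefore phi_{33} = -0.1289.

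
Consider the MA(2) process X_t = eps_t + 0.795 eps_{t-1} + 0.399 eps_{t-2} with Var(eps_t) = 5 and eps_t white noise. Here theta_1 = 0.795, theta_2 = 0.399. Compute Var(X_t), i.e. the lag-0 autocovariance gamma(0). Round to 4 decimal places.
\gamma(0) = 8.9561

For an MA(q) process X_t = eps_t + sum_i theta_i eps_{t-i} with
Var(eps_t) = sigma^2, the variance is
  gamma(0) = sigma^2 * (1 + sum_i theta_i^2).
  sum_i theta_i^2 = (0.795)^2 + (0.399)^2 = 0.632025 + 0.159201 = 0.791226.
  gamma(0) = 5 * (1 + 0.791226) = 5 * 1.791226 = 8.95613, which rounds to 8.9561.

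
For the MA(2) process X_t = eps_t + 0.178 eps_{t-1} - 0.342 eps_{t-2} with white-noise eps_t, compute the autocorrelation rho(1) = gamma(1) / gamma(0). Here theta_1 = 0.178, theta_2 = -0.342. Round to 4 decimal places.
\rho(1) = 0.1020

For an MA(q) process with theta_0 = 1, the autocovariance is
  gamma(k) = sigma^2 * sum_{i=0..q-k} theta_i * theta_{i+k},
and rho(k) = gamma(k) / gamma(0). Sigma^2 cancels.
  numerator   = (1)*(0.178) + (0.178)*(-0.342) = 0.117124.
  denominator = (1)^2 + (0.178)^2 + (-0.342)^2 = 1.148648.
  rho(1) = 0.117124 / 1.148648 = 0.1020.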